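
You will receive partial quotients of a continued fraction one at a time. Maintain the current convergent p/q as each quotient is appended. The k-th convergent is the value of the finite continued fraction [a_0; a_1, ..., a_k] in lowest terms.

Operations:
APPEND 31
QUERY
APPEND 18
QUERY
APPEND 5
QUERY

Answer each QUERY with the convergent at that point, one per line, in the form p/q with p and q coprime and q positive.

APPEND 31: p_0 = 31·1 + 0 = 31, q_0 = 31·0 + 1 = 1 → 31/1
APPEND 18: p_1 = 18·31 + 1 = 559, q_1 = 18·1 + 0 = 18 → 559/18
APPEND 5: p_2 = 5·559 + 31 = 2826, q_2 = 5·18 + 1 = 91 → 2826/91

31/1
559/18
2826/91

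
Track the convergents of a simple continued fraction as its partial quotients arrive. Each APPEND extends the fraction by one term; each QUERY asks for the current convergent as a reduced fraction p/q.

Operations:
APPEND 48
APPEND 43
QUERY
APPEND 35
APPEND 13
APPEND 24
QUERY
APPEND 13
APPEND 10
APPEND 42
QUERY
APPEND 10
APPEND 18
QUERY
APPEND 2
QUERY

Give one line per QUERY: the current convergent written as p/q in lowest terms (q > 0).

APPEND 48: p_0 = 48·1 + 0 = 48, q_0 = 48·0 + 1 = 1 → 48/1
APPEND 43: p_1 = 43·48 + 1 = 2065, q_1 = 43·1 + 0 = 43 → 2065/43
APPEND 35: p_2 = 35·2065 + 48 = 72323, q_2 = 35·43 + 1 = 1506 → 72323/1506
APPEND 13: p_3 = 13·72323 + 2065 = 942264, q_3 = 13·1506 + 43 = 19621 → 942264/19621
APPEND 24: p_4 = 24·942264 + 72323 = 22686659, q_4 = 24·19621 + 1506 = 472410 → 22686659/472410
APPEND 13: p_5 = 13·22686659 + 942264 = 295868831, q_5 = 13·472410 + 19621 = 6160951 → 295868831/6160951
APPEND 10: p_6 = 10·295868831 + 22686659 = 2981374969, q_6 = 10·6160951 + 472410 = 62081920 → 2981374969/62081920
APPEND 42: p_7 = 42·2981374969 + 295868831 = 125513617529, q_7 = 42·62081920 + 6160951 = 2613601591 → 125513617529/2613601591
APPEND 10: p_8 = 10·125513617529 + 2981374969 = 1258117550259, q_8 = 10·2613601591 + 62081920 = 26198097830 → 1258117550259/26198097830
APPEND 18: p_9 = 18·1258117550259 + 125513617529 = 22771629522191, q_9 = 18·26198097830 + 2613601591 = 474179362531 → 22771629522191/474179362531
APPEND 2: p_10 = 2·22771629522191 + 1258117550259 = 46801376594641, q_10 = 2·474179362531 + 26198097830 = 974556822892 → 46801376594641/974556822892

2065/43
22686659/472410
125513617529/2613601591
22771629522191/474179362531
46801376594641/974556822892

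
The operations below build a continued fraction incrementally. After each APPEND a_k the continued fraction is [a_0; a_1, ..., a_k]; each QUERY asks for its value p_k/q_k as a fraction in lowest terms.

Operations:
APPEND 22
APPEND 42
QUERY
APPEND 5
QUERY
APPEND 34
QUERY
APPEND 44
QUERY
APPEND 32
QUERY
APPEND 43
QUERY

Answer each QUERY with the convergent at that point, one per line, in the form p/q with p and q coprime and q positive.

APPEND 22: p_0 = 22·1 + 0 = 22, q_0 = 22·0 + 1 = 1 → 22/1
APPEND 42: p_1 = 42·22 + 1 = 925, q_1 = 42·1 + 0 = 42 → 925/42
APPEND 5: p_2 = 5·925 + 22 = 4647, q_2 = 5·42 + 1 = 211 → 4647/211
APPEND 34: p_3 = 34·4647 + 925 = 158923, q_3 = 34·211 + 42 = 7216 → 158923/7216
APPEND 44: p_4 = 44·158923 + 4647 = 6997259, q_4 = 44·7216 + 211 = 317715 → 6997259/317715
APPEND 32: p_5 = 32·6997259 + 158923 = 224071211, q_5 = 32·317715 + 7216 = 10174096 → 224071211/10174096
APPEND 43: p_6 = 43·224071211 + 6997259 = 9642059332, q_6 = 43·10174096 + 317715 = 437803843 → 9642059332/437803843

925/42
4647/211
158923/7216
6997259/317715
224071211/10174096
9642059332/437803843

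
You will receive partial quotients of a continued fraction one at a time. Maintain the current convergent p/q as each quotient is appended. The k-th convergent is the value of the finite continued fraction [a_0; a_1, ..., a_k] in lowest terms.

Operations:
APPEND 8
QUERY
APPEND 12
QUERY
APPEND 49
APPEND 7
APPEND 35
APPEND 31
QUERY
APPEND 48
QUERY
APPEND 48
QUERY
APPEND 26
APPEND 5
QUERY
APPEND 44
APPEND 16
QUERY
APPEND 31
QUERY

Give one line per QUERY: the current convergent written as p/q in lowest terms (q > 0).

8/1
97/12
36446055/4508869
1750585241/216571026
84064537623/10399918117
11021207354818/1363472128457
7804950042161714/965577681635273
242440571859188565/29993171518787639

APPEND 8: p_0 = 8·1 + 0 = 8, q_0 = 8·0 + 1 = 1 → 8/1
APPEND 12: p_1 = 12·8 + 1 = 97, q_1 = 12·1 + 0 = 12 → 97/12
APPEND 49: p_2 = 49·97 + 8 = 4761, q_2 = 49·12 + 1 = 589 → 4761/589
APPEND 7: p_3 = 7·4761 + 97 = 33424, q_3 = 7·589 + 12 = 4135 → 33424/4135
APPEND 35: p_4 = 35·33424 + 4761 = 1174601, q_4 = 35·4135 + 589 = 145314 → 1174601/145314
APPEND 31: p_5 = 31·1174601 + 33424 = 36446055, q_5 = 31·145314 + 4135 = 4508869 → 36446055/4508869
APPEND 48: p_6 = 48·36446055 + 1174601 = 1750585241, q_6 = 48·4508869 + 145314 = 216571026 → 1750585241/216571026
APPEND 48: p_7 = 48·1750585241 + 36446055 = 84064537623, q_7 = 48·216571026 + 4508869 = 10399918117 → 84064537623/10399918117
APPEND 26: p_8 = 26·84064537623 + 1750585241 = 2187428563439, q_8 = 26·10399918117 + 216571026 = 270614442068 → 2187428563439/270614442068
APPEND 5: p_9 = 5·2187428563439 + 84064537623 = 11021207354818, q_9 = 5·270614442068 + 10399918117 = 1363472128457 → 11021207354818/1363472128457
APPEND 44: p_10 = 44·11021207354818 + 2187428563439 = 487120552175431, q_10 = 44·1363472128457 + 270614442068 = 60263388094176 → 487120552175431/60263388094176
APPEND 16: p_11 = 16·487120552175431 + 11021207354818 = 7804950042161714, q_11 = 16·60263388094176 + 1363472128457 = 965577681635273 → 7804950042161714/965577681635273
APPEND 31: p_12 = 31·7804950042161714 + 487120552175431 = 242440571859188565, q_12 = 31·965577681635273 + 60263388094176 = 29993171518787639 → 242440571859188565/29993171518787639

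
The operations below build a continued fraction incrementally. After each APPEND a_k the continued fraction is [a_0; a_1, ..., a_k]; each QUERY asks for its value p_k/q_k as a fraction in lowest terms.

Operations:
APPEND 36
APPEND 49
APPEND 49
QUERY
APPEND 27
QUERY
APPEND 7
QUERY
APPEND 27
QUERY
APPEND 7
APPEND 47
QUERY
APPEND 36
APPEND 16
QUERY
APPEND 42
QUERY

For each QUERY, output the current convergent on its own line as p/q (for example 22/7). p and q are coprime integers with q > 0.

86521/2402
2337832/64903
16451345/456723
446524147/12396424
148126181725/4112285901
85519080781309/2374184671933
3597137077477452/99863885745313

APPEND 36: p_0 = 36·1 + 0 = 36, q_0 = 36·0 + 1 = 1 → 36/1
APPEND 49: p_1 = 49·36 + 1 = 1765, q_1 = 49·1 + 0 = 49 → 1765/49
APPEND 49: p_2 = 49·1765 + 36 = 86521, q_2 = 49·49 + 1 = 2402 → 86521/2402
APPEND 27: p_3 = 27·86521 + 1765 = 2337832, q_3 = 27·2402 + 49 = 64903 → 2337832/64903
APPEND 7: p_4 = 7·2337832 + 86521 = 16451345, q_4 = 7·64903 + 2402 = 456723 → 16451345/456723
APPEND 27: p_5 = 27·16451345 + 2337832 = 446524147, q_5 = 27·456723 + 64903 = 12396424 → 446524147/12396424
APPEND 7: p_6 = 7·446524147 + 16451345 = 3142120374, q_6 = 7·12396424 + 456723 = 87231691 → 3142120374/87231691
APPEND 47: p_7 = 47·3142120374 + 446524147 = 148126181725, q_7 = 47·87231691 + 12396424 = 4112285901 → 148126181725/4112285901
APPEND 36: p_8 = 36·148126181725 + 3142120374 = 5335684662474, q_8 = 36·4112285901 + 87231691 = 148129524127 → 5335684662474/148129524127
APPEND 16: p_9 = 16·5335684662474 + 148126181725 = 85519080781309, q_9 = 16·148129524127 + 4112285901 = 2374184671933 → 85519080781309/2374184671933
APPEND 42: p_10 = 42·85519080781309 + 5335684662474 = 3597137077477452, q_10 = 42·2374184671933 + 148129524127 = 99863885745313 → 3597137077477452/99863885745313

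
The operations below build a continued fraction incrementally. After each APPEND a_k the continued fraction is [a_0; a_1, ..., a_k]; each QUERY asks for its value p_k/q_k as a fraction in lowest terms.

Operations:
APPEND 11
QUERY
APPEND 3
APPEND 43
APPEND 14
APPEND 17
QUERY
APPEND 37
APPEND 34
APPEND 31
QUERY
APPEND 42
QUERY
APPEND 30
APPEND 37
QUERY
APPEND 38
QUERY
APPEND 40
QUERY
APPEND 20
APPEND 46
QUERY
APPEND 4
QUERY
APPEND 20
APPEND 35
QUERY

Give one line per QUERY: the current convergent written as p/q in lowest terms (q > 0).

11/1
352625/31121
13797440330/1217696251
579937151039/51182485863
644820680096539/56908796555080
24520597755639982/2164070961365181
981468730905695819/86619747251162320
905060648660905288471/79876334482543295046
3639896489859490710246/321239896946157791765
2583244562094634672978931/227984839466145627353875

APPEND 11: p_0 = 11·1 + 0 = 11, q_0 = 11·0 + 1 = 1 → 11/1
APPEND 3: p_1 = 3·11 + 1 = 34, q_1 = 3·1 + 0 = 3 → 34/3
APPEND 43: p_2 = 43·34 + 11 = 1473, q_2 = 43·3 + 1 = 130 → 1473/130
APPEND 14: p_3 = 14·1473 + 34 = 20656, q_3 = 14·130 + 3 = 1823 → 20656/1823
APPEND 17: p_4 = 17·20656 + 1473 = 352625, q_4 = 17·1823 + 130 = 31121 → 352625/31121
APPEND 37: p_5 = 37·352625 + 20656 = 13067781, q_5 = 37·31121 + 1823 = 1153300 → 13067781/1153300
APPEND 34: p_6 = 34·13067781 + 352625 = 444657179, q_6 = 34·1153300 + 31121 = 39243321 → 444657179/39243321
APPEND 31: p_7 = 31·444657179 + 13067781 = 13797440330, q_7 = 31·39243321 + 1153300 = 1217696251 → 13797440330/1217696251
APPEND 42: p_8 = 42·13797440330 + 444657179 = 579937151039, q_8 = 42·1217696251 + 39243321 = 51182485863 → 579937151039/51182485863
APPEND 30: p_9 = 30·579937151039 + 13797440330 = 17411911971500, q_9 = 30·51182485863 + 1217696251 = 1536692272141 → 17411911971500/1536692272141
APPEND 37: p_10 = 37·17411911971500 + 579937151039 = 644820680096539, q_10 = 37·1536692272141 + 51182485863 = 56908796555080 → 644820680096539/56908796555080
APPEND 38: p_11 = 38·644820680096539 + 17411911971500 = 24520597755639982, q_11 = 38·56908796555080 + 1536692272141 = 2164070961365181 → 24520597755639982/2164070961365181
APPEND 40: p_12 = 40·24520597755639982 + 644820680096539 = 981468730905695819, q_12 = 40·2164070961365181 + 56908796555080 = 86619747251162320 → 981468730905695819/86619747251162320
APPEND 20: p_13 = 20·981468730905695819 + 24520597755639982 = 19653895215869556362, q_13 = 20·86619747251162320 + 2164070961365181 = 1734559015984611581 → 19653895215869556362/1734559015984611581
APPEND 46: p_14 = 46·19653895215869556362 + 981468730905695819 = 905060648660905288471, q_14 = 46·1734559015984611581 + 86619747251162320 = 79876334482543295046 → 905060648660905288471/79876334482543295046
APPEND 4: p_15 = 4·905060648660905288471 + 19653895215869556362 = 3639896489859490710246, q_15 = 4·79876334482543295046 + 1734559015984611581 = 321239896946157791765 → 3639896489859490710246/321239896946157791765
APPEND 20: p_16 = 20·3639896489859490710246 + 905060648660905288471 = 73702990445850719493391, q_16 = 20·321239896946157791765 + 79876334482543295046 = 6504674273405699130346 → 73702990445850719493391/6504674273405699130346
APPEND 35: p_17 = 35·73702990445850719493391 + 3639896489859490710246 = 2583244562094634672978931, q_17 = 35·6504674273405699130346 + 321239896946157791765 = 227984839466145627353875 → 2583244562094634672978931/227984839466145627353875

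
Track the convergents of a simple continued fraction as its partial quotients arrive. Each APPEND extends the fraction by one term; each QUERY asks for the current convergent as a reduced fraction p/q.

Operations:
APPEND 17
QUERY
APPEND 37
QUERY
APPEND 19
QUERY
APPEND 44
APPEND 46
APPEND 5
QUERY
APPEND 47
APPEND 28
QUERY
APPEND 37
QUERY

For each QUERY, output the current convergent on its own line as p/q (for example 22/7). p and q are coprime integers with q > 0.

APPEND 17: p_0 = 17·1 + 0 = 17, q_0 = 17·0 + 1 = 1 → 17/1
APPEND 37: p_1 = 37·17 + 1 = 630, q_1 = 37·1 + 0 = 37 → 630/37
APPEND 19: p_2 = 19·630 + 17 = 11987, q_2 = 19·37 + 1 = 704 → 11987/704
APPEND 44: p_3 = 44·11987 + 630 = 528058, q_3 = 44·704 + 37 = 31013 → 528058/31013
APPEND 46: p_4 = 46·528058 + 11987 = 24302655, q_4 = 46·31013 + 704 = 1427302 → 24302655/1427302
APPEND 5: p_5 = 5·24302655 + 528058 = 122041333, q_5 = 5·1427302 + 31013 = 7167523 → 122041333/7167523
APPEND 47: p_6 = 47·122041333 + 24302655 = 5760245306, q_6 = 47·7167523 + 1427302 = 338300883 → 5760245306/338300883
APPEND 28: p_7 = 28·5760245306 + 122041333 = 161408909901, q_7 = 28·338300883 + 7167523 = 9479592247 → 161408909901/9479592247
APPEND 37: p_8 = 37·161408909901 + 5760245306 = 5977889911643, q_8 = 37·9479592247 + 338300883 = 351083214022 → 5977889911643/351083214022

17/1
630/37
11987/704
122041333/7167523
161408909901/9479592247
5977889911643/351083214022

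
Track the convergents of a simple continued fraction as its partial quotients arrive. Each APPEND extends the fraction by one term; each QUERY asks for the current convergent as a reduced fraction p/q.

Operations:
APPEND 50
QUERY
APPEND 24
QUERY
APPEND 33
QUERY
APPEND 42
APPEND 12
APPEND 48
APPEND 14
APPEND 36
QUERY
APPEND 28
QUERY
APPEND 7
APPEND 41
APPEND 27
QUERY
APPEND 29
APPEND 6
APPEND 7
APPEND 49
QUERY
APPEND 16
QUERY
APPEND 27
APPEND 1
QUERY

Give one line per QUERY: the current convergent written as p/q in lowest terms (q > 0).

APPEND 50: p_0 = 50·1 + 0 = 50, q_0 = 50·0 + 1 = 1 → 50/1
APPEND 24: p_1 = 24·50 + 1 = 1201, q_1 = 24·1 + 0 = 24 → 1201/24
APPEND 33: p_2 = 33·1201 + 50 = 39683, q_2 = 33·24 + 1 = 793 → 39683/793
APPEND 42: p_3 = 42·39683 + 1201 = 1667887, q_3 = 42·793 + 24 = 33330 → 1667887/33330
APPEND 12: p_4 = 12·1667887 + 39683 = 20054327, q_4 = 12·33330 + 793 = 400753 → 20054327/400753
APPEND 48: p_5 = 48·20054327 + 1667887 = 964275583, q_5 = 48·400753 + 33330 = 19269474 → 964275583/19269474
APPEND 14: p_6 = 14·964275583 + 20054327 = 13519912489, q_6 = 14·19269474 + 400753 = 270173389 → 13519912489/270173389
APPEND 36: p_7 = 36·13519912489 + 964275583 = 487681125187, q_7 = 36·270173389 + 19269474 = 9745511478 → 487681125187/9745511478
APPEND 28: p_8 = 28·487681125187 + 13519912489 = 13668591417725, q_8 = 28·9745511478 + 270173389 = 273144494773 → 13668591417725/273144494773
APPEND 7: p_9 = 7·13668591417725 + 487681125187 = 96167821049262, q_9 = 7·273144494773 + 9745511478 = 1921756974889 → 96167821049262/1921756974889
APPEND 41: p_10 = 41·96167821049262 + 13668591417725 = 3956549254437467, q_10 = 41·1921756974889 + 273144494773 = 79065180465222 → 3956549254437467/79065180465222
APPEND 27: p_11 = 27·3956549254437467 + 96167821049262 = 106922997690860871, q_11 = 27·79065180465222 + 1921756974889 = 2136681629535883 → 106922997690860871/2136681629535883
APPEND 29: p_12 = 29·106922997690860871 + 3956549254437467 = 3104723482289402726, q_12 = 29·2136681629535883 + 79065180465222 = 62042832437005829 → 3104723482289402726/62042832437005829
APPEND 6: p_13 = 6·3104723482289402726 + 106922997690860871 = 18735263891427277227, q_13 = 6·62042832437005829 + 2136681629535883 = 374393676251570857 → 18735263891427277227/374393676251570857
APPEND 7: p_14 = 7·18735263891427277227 + 3104723482289402726 = 134251570722280343315, q_14 = 7·374393676251570857 + 62042832437005829 = 2682798566198001828 → 134251570722280343315/2682798566198001828
APPEND 49: p_15 = 49·134251570722280343315 + 18735263891427277227 = 6597062229283164099662, q_15 = 49·2682798566198001828 + 374393676251570857 = 131831523419953660429 → 6597062229283164099662/131831523419953660429
APPEND 16: p_16 = 16·6597062229283164099662 + 134251570722280343315 = 105687247239252905937907, q_16 = 16·131831523419953660429 + 2682798566198001828 = 2111987173285456568692 → 105687247239252905937907/2111987173285456568692
APPEND 27: p_17 = 27·105687247239252905937907 + 6597062229283164099662 = 2860152737689111624423151, q_17 = 27·2111987173285456568692 + 131831523419953660429 = 57155485202127281015113 → 2860152737689111624423151/57155485202127281015113
APPEND 1: p_18 = 1·2860152737689111624423151 + 105687247239252905937907 = 2965839984928364530361058, q_18 = 1·57155485202127281015113 + 2111987173285456568692 = 59267472375412737583805 → 2965839984928364530361058/59267472375412737583805

50/1
1201/24
39683/793
487681125187/9745511478
13668591417725/273144494773
106922997690860871/2136681629535883
6597062229283164099662/131831523419953660429
105687247239252905937907/2111987173285456568692
2965839984928364530361058/59267472375412737583805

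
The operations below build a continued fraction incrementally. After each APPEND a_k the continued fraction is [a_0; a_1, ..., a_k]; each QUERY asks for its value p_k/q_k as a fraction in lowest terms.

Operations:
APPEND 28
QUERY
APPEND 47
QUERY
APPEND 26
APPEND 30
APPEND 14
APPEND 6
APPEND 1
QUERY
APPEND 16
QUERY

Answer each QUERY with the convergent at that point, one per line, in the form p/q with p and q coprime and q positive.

28/1
1317/47
102152173/3645524
1722140833/61458367

APPEND 28: p_0 = 28·1 + 0 = 28, q_0 = 28·0 + 1 = 1 → 28/1
APPEND 47: p_1 = 47·28 + 1 = 1317, q_1 = 47·1 + 0 = 47 → 1317/47
APPEND 26: p_2 = 26·1317 + 28 = 34270, q_2 = 26·47 + 1 = 1223 → 34270/1223
APPEND 30: p_3 = 30·34270 + 1317 = 1029417, q_3 = 30·1223 + 47 = 36737 → 1029417/36737
APPEND 14: p_4 = 14·1029417 + 34270 = 14446108, q_4 = 14·36737 + 1223 = 515541 → 14446108/515541
APPEND 6: p_5 = 6·14446108 + 1029417 = 87706065, q_5 = 6·515541 + 36737 = 3129983 → 87706065/3129983
APPEND 1: p_6 = 1·87706065 + 14446108 = 102152173, q_6 = 1·3129983 + 515541 = 3645524 → 102152173/3645524
APPEND 16: p_7 = 16·102152173 + 87706065 = 1722140833, q_7 = 16·3645524 + 3129983 = 61458367 → 1722140833/61458367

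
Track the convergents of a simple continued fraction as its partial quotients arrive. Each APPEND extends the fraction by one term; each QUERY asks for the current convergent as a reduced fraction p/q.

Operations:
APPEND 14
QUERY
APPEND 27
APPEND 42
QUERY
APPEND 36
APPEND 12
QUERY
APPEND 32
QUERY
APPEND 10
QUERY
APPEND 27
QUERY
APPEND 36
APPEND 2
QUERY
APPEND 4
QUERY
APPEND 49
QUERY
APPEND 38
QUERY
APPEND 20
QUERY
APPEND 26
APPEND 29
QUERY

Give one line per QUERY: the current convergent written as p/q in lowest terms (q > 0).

APPEND 14: p_0 = 14·1 + 0 = 14, q_0 = 14·0 + 1 = 1 → 14/1
APPEND 27: p_1 = 27·14 + 1 = 379, q_1 = 27·1 + 0 = 27 → 379/27
APPEND 42: p_2 = 42·379 + 14 = 15932, q_2 = 42·27 + 1 = 1135 → 15932/1135
APPEND 36: p_3 = 36·15932 + 379 = 573931, q_3 = 36·1135 + 27 = 40887 → 573931/40887
APPEND 12: p_4 = 12·573931 + 15932 = 6903104, q_4 = 12·40887 + 1135 = 491779 → 6903104/491779
APPEND 32: p_5 = 32·6903104 + 573931 = 221473259, q_5 = 32·491779 + 40887 = 15777815 → 221473259/15777815
APPEND 10: p_6 = 10·221473259 + 6903104 = 2221635694, q_6 = 10·15777815 + 491779 = 158269929 → 2221635694/158269929
APPEND 27: p_7 = 27·2221635694 + 221473259 = 60205636997, q_7 = 27·158269929 + 15777815 = 4289065898 → 60205636997/4289065898
APPEND 36: p_8 = 36·60205636997 + 2221635694 = 2169624567586, q_8 = 36·4289065898 + 158269929 = 154564642257 → 2169624567586/154564642257
APPEND 2: p_9 = 2·2169624567586 + 60205636997 = 4399454772169, q_9 = 2·154564642257 + 4289065898 = 313418350412 → 4399454772169/313418350412
APPEND 4: p_10 = 4·4399454772169 + 2169624567586 = 19767443656262, q_10 = 4·313418350412 + 154564642257 = 1408238043905 → 19767443656262/1408238043905
APPEND 49: p_11 = 49·19767443656262 + 4399454772169 = 973004193929007, q_11 = 49·1408238043905 + 313418350412 = 69317082501757 → 973004193929007/69317082501757
APPEND 38: p_12 = 38·973004193929007 + 19767443656262 = 36993926812958528, q_12 = 38·69317082501757 + 1408238043905 = 2635457373110671 → 36993926812958528/2635457373110671
APPEND 20: p_13 = 20·36993926812958528 + 973004193929007 = 740851540453099567, q_13 = 20·2635457373110671 + 69317082501757 = 52778464544715177 → 740851540453099567/52778464544715177
APPEND 26: p_14 = 26·740851540453099567 + 36993926812958528 = 19299133978593547270, q_14 = 26·52778464544715177 + 2635457373110671 = 1374875535535705273 → 19299133978593547270/1374875535535705273
APPEND 29: p_15 = 29·19299133978593547270 + 740851540453099567 = 560415736919665970397, q_15 = 29·1374875535535705273 + 52778464544715177 = 39924168995080168094 → 560415736919665970397/39924168995080168094

14/1
15932/1135
6903104/491779
221473259/15777815
2221635694/158269929
60205636997/4289065898
4399454772169/313418350412
19767443656262/1408238043905
973004193929007/69317082501757
36993926812958528/2635457373110671
740851540453099567/52778464544715177
560415736919665970397/39924168995080168094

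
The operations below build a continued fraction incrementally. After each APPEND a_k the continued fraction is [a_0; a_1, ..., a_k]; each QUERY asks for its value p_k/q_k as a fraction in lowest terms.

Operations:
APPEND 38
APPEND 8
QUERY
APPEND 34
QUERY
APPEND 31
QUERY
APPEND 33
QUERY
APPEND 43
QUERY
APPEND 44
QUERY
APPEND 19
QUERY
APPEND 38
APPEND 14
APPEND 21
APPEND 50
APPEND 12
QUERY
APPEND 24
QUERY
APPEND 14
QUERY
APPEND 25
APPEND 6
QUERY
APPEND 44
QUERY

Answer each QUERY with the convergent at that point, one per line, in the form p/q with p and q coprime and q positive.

APPEND 38: p_0 = 38·1 + 0 = 38, q_0 = 38·0 + 1 = 1 → 38/1
APPEND 8: p_1 = 8·38 + 1 = 305, q_1 = 8·1 + 0 = 8 → 305/8
APPEND 34: p_2 = 34·305 + 38 = 10408, q_2 = 34·8 + 1 = 273 → 10408/273
APPEND 31: p_3 = 31·10408 + 305 = 322953, q_3 = 31·273 + 8 = 8471 → 322953/8471
APPEND 33: p_4 = 33·322953 + 10408 = 10667857, q_4 = 33·8471 + 273 = 279816 → 10667857/279816
APPEND 43: p_5 = 43·10667857 + 322953 = 459040804, q_5 = 43·279816 + 8471 = 12040559 → 459040804/12040559
APPEND 44: p_6 = 44·459040804 + 10667857 = 20208463233, q_6 = 44·12040559 + 279816 = 530064412 → 20208463233/530064412
APPEND 19: p_7 = 19·20208463233 + 459040804 = 384419842231, q_7 = 19·530064412 + 12040559 = 10083264387 → 384419842231/10083264387
APPEND 38: p_8 = 38·384419842231 + 20208463233 = 14628162468011, q_8 = 38·10083264387 + 530064412 = 383694111118 → 14628162468011/383694111118
APPEND 14: p_9 = 14·14628162468011 + 384419842231 = 205178694394385, q_9 = 14·383694111118 + 10083264387 = 5381800820039 → 205178694394385/5381800820039
APPEND 21: p_10 = 21·205178694394385 + 14628162468011 = 4323380744750096, q_10 = 21·5381800820039 + 383694111118 = 113401511331937 → 4323380744750096/113401511331937
APPEND 50: p_11 = 50·4323380744750096 + 205178694394385 = 216374215931899185, q_11 = 50·113401511331937 + 5381800820039 = 5675457367416889 → 216374215931899185/5675457367416889
APPEND 12: p_12 = 12·216374215931899185 + 4323380744750096 = 2600813971927540316, q_12 = 12·5675457367416889 + 113401511331937 = 68218889920334605 → 2600813971927540316/68218889920334605
APPEND 24: p_13 = 24·2600813971927540316 + 216374215931899185 = 62635909542192866769, q_13 = 24·68218889920334605 + 5675457367416889 = 1642928815455447409 → 62635909542192866769/1642928815455447409
APPEND 14: p_14 = 14·62635909542192866769 + 2600813971927540316 = 879503547562627675082, q_14 = 14·1642928815455447409 + 68218889920334605 = 23069222306296598331 → 879503547562627675082/23069222306296598331
APPEND 25: p_15 = 25·879503547562627675082 + 62635909542192866769 = 22050224598607884743819, q_15 = 25·23069222306296598331 + 1642928815455447409 = 578373486472870405684 → 22050224598607884743819/578373486472870405684
APPEND 6: p_16 = 6·22050224598607884743819 + 879503547562627675082 = 133180851139209936137996, q_16 = 6·578373486472870405684 + 23069222306296598331 = 3493310141143519032435 → 133180851139209936137996/3493310141143519032435
APPEND 44: p_17 = 44·133180851139209936137996 + 22050224598607884743819 = 5882007674723845074815643, q_17 = 44·3493310141143519032435 + 578373486472870405684 = 154284019696787707832824 → 5882007674723845074815643/154284019696787707832824

305/8
10408/273
322953/8471
10667857/279816
459040804/12040559
20208463233/530064412
384419842231/10083264387
2600813971927540316/68218889920334605
62635909542192866769/1642928815455447409
879503547562627675082/23069222306296598331
133180851139209936137996/3493310141143519032435
5882007674723845074815643/154284019696787707832824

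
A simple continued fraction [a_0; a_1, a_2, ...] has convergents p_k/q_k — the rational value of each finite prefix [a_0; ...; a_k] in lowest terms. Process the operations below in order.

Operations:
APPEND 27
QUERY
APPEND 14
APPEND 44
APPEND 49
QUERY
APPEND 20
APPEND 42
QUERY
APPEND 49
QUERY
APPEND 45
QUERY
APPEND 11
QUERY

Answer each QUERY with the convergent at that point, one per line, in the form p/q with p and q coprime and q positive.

APPEND 27: p_0 = 27·1 + 0 = 27, q_0 = 27·0 + 1 = 1 → 27/1
APPEND 14: p_1 = 14·27 + 1 = 379, q_1 = 14·1 + 0 = 14 → 379/14
APPEND 44: p_2 = 44·379 + 27 = 16703, q_2 = 44·14 + 1 = 617 → 16703/617
APPEND 49: p_3 = 49·16703 + 379 = 818826, q_3 = 49·617 + 14 = 30247 → 818826/30247
APPEND 20: p_4 = 20·818826 + 16703 = 16393223, q_4 = 20·30247 + 617 = 605557 → 16393223/605557
APPEND 42: p_5 = 42·16393223 + 818826 = 689334192, q_5 = 42·605557 + 30247 = 25463641 → 689334192/25463641
APPEND 49: p_6 = 49·689334192 + 16393223 = 33793768631, q_6 = 49·25463641 + 605557 = 1248323966 → 33793768631/1248323966
APPEND 45: p_7 = 45·33793768631 + 689334192 = 1521408922587, q_7 = 45·1248323966 + 25463641 = 56200042111 → 1521408922587/56200042111
APPEND 11: p_8 = 11·1521408922587 + 33793768631 = 16769291917088, q_8 = 11·56200042111 + 1248323966 = 619448787187 → 16769291917088/619448787187

27/1
818826/30247
689334192/25463641
33793768631/1248323966
1521408922587/56200042111
16769291917088/619448787187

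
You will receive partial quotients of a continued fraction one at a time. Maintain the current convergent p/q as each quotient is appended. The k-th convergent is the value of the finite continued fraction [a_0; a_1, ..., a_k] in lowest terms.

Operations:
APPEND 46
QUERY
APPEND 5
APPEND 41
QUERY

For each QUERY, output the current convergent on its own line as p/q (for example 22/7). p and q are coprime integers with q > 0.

46/1
9517/206

APPEND 46: p_0 = 46·1 + 0 = 46, q_0 = 46·0 + 1 = 1 → 46/1
APPEND 5: p_1 = 5·46 + 1 = 231, q_1 = 5·1 + 0 = 5 → 231/5
APPEND 41: p_2 = 41·231 + 46 = 9517, q_2 = 41·5 + 1 = 206 → 9517/206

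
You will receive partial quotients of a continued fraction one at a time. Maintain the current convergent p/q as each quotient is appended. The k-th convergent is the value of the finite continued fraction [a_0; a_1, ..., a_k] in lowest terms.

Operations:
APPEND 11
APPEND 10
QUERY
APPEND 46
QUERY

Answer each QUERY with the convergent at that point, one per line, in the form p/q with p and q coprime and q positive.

111/10
5117/461

APPEND 11: p_0 = 11·1 + 0 = 11, q_0 = 11·0 + 1 = 1 → 11/1
APPEND 10: p_1 = 10·11 + 1 = 111, q_1 = 10·1 + 0 = 10 → 111/10
APPEND 46: p_2 = 46·111 + 11 = 5117, q_2 = 46·10 + 1 = 461 → 5117/461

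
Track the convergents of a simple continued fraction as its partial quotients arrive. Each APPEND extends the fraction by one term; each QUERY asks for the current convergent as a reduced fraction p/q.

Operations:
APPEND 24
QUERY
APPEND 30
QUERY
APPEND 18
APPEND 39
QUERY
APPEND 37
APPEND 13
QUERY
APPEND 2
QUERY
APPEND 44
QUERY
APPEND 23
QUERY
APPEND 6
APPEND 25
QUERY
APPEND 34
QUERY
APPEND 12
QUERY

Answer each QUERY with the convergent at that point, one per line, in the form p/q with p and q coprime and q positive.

24/1
721/30
507799/21129
244928144/10191211
508657853/21164736
22625873676/941439595
520903752401/21674275421
79222113454451/3296351578446
2696699905839416/112206940759285
32439620983527443/1349779640689866

APPEND 24: p_0 = 24·1 + 0 = 24, q_0 = 24·0 + 1 = 1 → 24/1
APPEND 30: p_1 = 30·24 + 1 = 721, q_1 = 30·1 + 0 = 30 → 721/30
APPEND 18: p_2 = 18·721 + 24 = 13002, q_2 = 18·30 + 1 = 541 → 13002/541
APPEND 39: p_3 = 39·13002 + 721 = 507799, q_3 = 39·541 + 30 = 21129 → 507799/21129
APPEND 37: p_4 = 37·507799 + 13002 = 18801565, q_4 = 37·21129 + 541 = 782314 → 18801565/782314
APPEND 13: p_5 = 13·18801565 + 507799 = 244928144, q_5 = 13·782314 + 21129 = 10191211 → 244928144/10191211
APPEND 2: p_6 = 2·244928144 + 18801565 = 508657853, q_6 = 2·10191211 + 782314 = 21164736 → 508657853/21164736
APPEND 44: p_7 = 44·508657853 + 244928144 = 22625873676, q_7 = 44·21164736 + 10191211 = 941439595 → 22625873676/941439595
APPEND 23: p_8 = 23·22625873676 + 508657853 = 520903752401, q_8 = 23·941439595 + 21164736 = 21674275421 → 520903752401/21674275421
APPEND 6: p_9 = 6·520903752401 + 22625873676 = 3148048388082, q_9 = 6·21674275421 + 941439595 = 130987092121 → 3148048388082/130987092121
APPEND 25: p_10 = 25·3148048388082 + 520903752401 = 79222113454451, q_10 = 25·130987092121 + 21674275421 = 3296351578446 → 79222113454451/3296351578446
APPEND 34: p_11 = 34·79222113454451 + 3148048388082 = 2696699905839416, q_11 = 34·3296351578446 + 130987092121 = 112206940759285 → 2696699905839416/112206940759285
APPEND 12: p_12 = 12·2696699905839416 + 79222113454451 = 32439620983527443, q_12 = 12·112206940759285 + 3296351578446 = 1349779640689866 → 32439620983527443/1349779640689866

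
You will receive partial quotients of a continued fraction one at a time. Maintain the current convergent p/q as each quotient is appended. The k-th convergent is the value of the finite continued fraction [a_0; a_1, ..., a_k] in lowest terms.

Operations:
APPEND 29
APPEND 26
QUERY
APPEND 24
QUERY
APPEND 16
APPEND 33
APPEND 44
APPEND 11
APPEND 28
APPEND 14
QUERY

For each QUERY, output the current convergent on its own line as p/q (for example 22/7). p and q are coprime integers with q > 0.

755/26
18149/625
1841905533499/63429993505

APPEND 29: p_0 = 29·1 + 0 = 29, q_0 = 29·0 + 1 = 1 → 29/1
APPEND 26: p_1 = 26·29 + 1 = 755, q_1 = 26·1 + 0 = 26 → 755/26
APPEND 24: p_2 = 24·755 + 29 = 18149, q_2 = 24·26 + 1 = 625 → 18149/625
APPEND 16: p_3 = 16·18149 + 755 = 291139, q_3 = 16·625 + 26 = 10026 → 291139/10026
APPEND 33: p_4 = 33·291139 + 18149 = 9625736, q_4 = 33·10026 + 625 = 331483 → 9625736/331483
APPEND 44: p_5 = 44·9625736 + 291139 = 423823523, q_5 = 44·331483 + 10026 = 14595278 → 423823523/14595278
APPEND 11: p_6 = 11·423823523 + 9625736 = 4671684489, q_6 = 11·14595278 + 331483 = 160879541 → 4671684489/160879541
APPEND 28: p_7 = 28·4671684489 + 423823523 = 131230989215, q_7 = 28·160879541 + 14595278 = 4519222426 → 131230989215/4519222426
APPEND 14: p_8 = 14·131230989215 + 4671684489 = 1841905533499, q_8 = 14·4519222426 + 160879541 = 63429993505 → 1841905533499/63429993505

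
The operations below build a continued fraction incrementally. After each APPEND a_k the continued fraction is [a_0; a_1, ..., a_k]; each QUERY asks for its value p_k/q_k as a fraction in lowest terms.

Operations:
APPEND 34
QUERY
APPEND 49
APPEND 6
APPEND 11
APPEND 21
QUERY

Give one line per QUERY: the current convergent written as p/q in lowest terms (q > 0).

APPEND 34: p_0 = 34·1 + 0 = 34, q_0 = 34·0 + 1 = 1 → 34/1
APPEND 49: p_1 = 49·34 + 1 = 1667, q_1 = 49·1 + 0 = 49 → 1667/49
APPEND 6: p_2 = 6·1667 + 34 = 10036, q_2 = 6·49 + 1 = 295 → 10036/295
APPEND 11: p_3 = 11·10036 + 1667 = 112063, q_3 = 11·295 + 49 = 3294 → 112063/3294
APPEND 21: p_4 = 21·112063 + 10036 = 2363359, q_4 = 21·3294 + 295 = 69469 → 2363359/69469

34/1
2363359/69469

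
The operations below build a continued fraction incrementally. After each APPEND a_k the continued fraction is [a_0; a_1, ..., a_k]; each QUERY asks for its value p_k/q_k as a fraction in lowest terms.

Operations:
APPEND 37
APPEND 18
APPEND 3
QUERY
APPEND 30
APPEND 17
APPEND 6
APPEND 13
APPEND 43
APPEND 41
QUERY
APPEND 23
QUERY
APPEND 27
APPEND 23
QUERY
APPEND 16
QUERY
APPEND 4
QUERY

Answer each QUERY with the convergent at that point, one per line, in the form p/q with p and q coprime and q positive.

APPEND 37: p_0 = 37·1 + 0 = 37, q_0 = 37·0 + 1 = 1 → 37/1
APPEND 18: p_1 = 18·37 + 1 = 667, q_1 = 18·1 + 0 = 18 → 667/18
APPEND 3: p_2 = 3·667 + 37 = 2038, q_2 = 3·18 + 1 = 55 → 2038/55
APPEND 30: p_3 = 30·2038 + 667 = 61807, q_3 = 30·55 + 18 = 1668 → 61807/1668
APPEND 17: p_4 = 17·61807 + 2038 = 1052757, q_4 = 17·1668 + 55 = 28411 → 1052757/28411
APPEND 6: p_5 = 6·1052757 + 61807 = 6378349, q_5 = 6·28411 + 1668 = 172134 → 6378349/172134
APPEND 13: p_6 = 13·6378349 + 1052757 = 83971294, q_6 = 13·172134 + 28411 = 2266153 → 83971294/2266153
APPEND 43: p_7 = 43·83971294 + 6378349 = 3617143991, q_7 = 43·2266153 + 172134 = 97616713 → 3617143991/97616713
APPEND 41: p_8 = 41·3617143991 + 83971294 = 148386874925, q_8 = 41·97616713 + 2266153 = 4004551386 → 148386874925/4004551386
APPEND 23: p_9 = 23·148386874925 + 3617143991 = 3416515267266, q_9 = 23·4004551386 + 97616713 = 92202298591 → 3416515267266/92202298591
APPEND 27: p_10 = 27·3416515267266 + 148386874925 = 92394299091107, q_10 = 27·92202298591 + 4004551386 = 2493466613343 → 92394299091107/2493466613343
APPEND 23: p_11 = 23·92394299091107 + 3416515267266 = 2128485394362727, q_11 = 23·2493466613343 + 92202298591 = 57441934405480 → 2128485394362727/57441934405480
APPEND 16: p_12 = 16·2128485394362727 + 92394299091107 = 34148160608894739, q_12 = 16·57441934405480 + 2493466613343 = 921564417101023 → 34148160608894739/921564417101023
APPEND 4: p_13 = 4·34148160608894739 + 2128485394362727 = 138721127829941683, q_13 = 4·921564417101023 + 57441934405480 = 3743699602809572 → 138721127829941683/3743699602809572

2038/55
148386874925/4004551386
3416515267266/92202298591
2128485394362727/57441934405480
34148160608894739/921564417101023
138721127829941683/3743699602809572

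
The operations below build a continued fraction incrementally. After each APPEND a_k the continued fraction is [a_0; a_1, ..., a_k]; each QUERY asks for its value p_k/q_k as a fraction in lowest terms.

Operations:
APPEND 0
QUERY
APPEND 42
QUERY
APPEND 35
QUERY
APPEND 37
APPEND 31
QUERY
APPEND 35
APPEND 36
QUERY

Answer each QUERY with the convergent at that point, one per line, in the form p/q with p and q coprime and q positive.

0/1
1/42
35/1471
40211/1690010
50752727/2133063494

APPEND 0: p_0 = 0·1 + 0 = 0, q_0 = 0·0 + 1 = 1 → 0/1
APPEND 42: p_1 = 42·0 + 1 = 1, q_1 = 42·1 + 0 = 42 → 1/42
APPEND 35: p_2 = 35·1 + 0 = 35, q_2 = 35·42 + 1 = 1471 → 35/1471
APPEND 37: p_3 = 37·35 + 1 = 1296, q_3 = 37·1471 + 42 = 54469 → 1296/54469
APPEND 31: p_4 = 31·1296 + 35 = 40211, q_4 = 31·54469 + 1471 = 1690010 → 40211/1690010
APPEND 35: p_5 = 35·40211 + 1296 = 1408681, q_5 = 35·1690010 + 54469 = 59204819 → 1408681/59204819
APPEND 36: p_6 = 36·1408681 + 40211 = 50752727, q_6 = 36·59204819 + 1690010 = 2133063494 → 50752727/2133063494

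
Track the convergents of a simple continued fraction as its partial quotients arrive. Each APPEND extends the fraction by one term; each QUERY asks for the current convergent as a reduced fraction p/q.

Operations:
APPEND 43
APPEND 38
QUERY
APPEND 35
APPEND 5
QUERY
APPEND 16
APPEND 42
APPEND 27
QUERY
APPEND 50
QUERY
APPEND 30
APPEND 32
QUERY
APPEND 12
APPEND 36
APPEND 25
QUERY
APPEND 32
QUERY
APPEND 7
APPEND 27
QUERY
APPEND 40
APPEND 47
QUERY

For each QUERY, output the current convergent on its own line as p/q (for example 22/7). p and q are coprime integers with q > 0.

1635/38
287975/6693
5302400505/123236276
265316237681/6166374091
255138581227601/5929829062283
2772113080130884472/64428345675525277
88818380302282967997/2064281341721301619
16950339310597297800174/393953020260286490089
31912939779667734410168491/741707807803271945778079

APPEND 43: p_0 = 43·1 + 0 = 43, q_0 = 43·0 + 1 = 1 → 43/1
APPEND 38: p_1 = 38·43 + 1 = 1635, q_1 = 38·1 + 0 = 38 → 1635/38
APPEND 35: p_2 = 35·1635 + 43 = 57268, q_2 = 35·38 + 1 = 1331 → 57268/1331
APPEND 5: p_3 = 5·57268 + 1635 = 287975, q_3 = 5·1331 + 38 = 6693 → 287975/6693
APPEND 16: p_4 = 16·287975 + 57268 = 4664868, q_4 = 16·6693 + 1331 = 108419 → 4664868/108419
APPEND 42: p_5 = 42·4664868 + 287975 = 196212431, q_5 = 42·108419 + 6693 = 4560291 → 196212431/4560291
APPEND 27: p_6 = 27·196212431 + 4664868 = 5302400505, q_6 = 27·4560291 + 108419 = 123236276 → 5302400505/123236276
APPEND 50: p_7 = 50·5302400505 + 196212431 = 265316237681, q_7 = 50·123236276 + 4560291 = 6166374091 → 265316237681/6166374091
APPEND 30: p_8 = 30·265316237681 + 5302400505 = 7964789530935, q_8 = 30·6166374091 + 123236276 = 185114459006 → 7964789530935/185114459006
APPEND 32: p_9 = 32·7964789530935 + 265316237681 = 255138581227601, q_9 = 32·185114459006 + 6166374091 = 5929829062283 → 255138581227601/5929829062283
APPEND 12: p_10 = 12·255138581227601 + 7964789530935 = 3069627764262147, q_10 = 12·5929829062283 + 185114459006 = 71343063206402 → 3069627764262147/71343063206402
APPEND 36: p_11 = 36·3069627764262147 + 255138581227601 = 110761738094664893, q_11 = 36·71343063206402 + 5929829062283 = 2574280104492755 → 110761738094664893/2574280104492755
APPEND 25: p_12 = 25·110761738094664893 + 3069627764262147 = 2772113080130884472, q_12 = 25·2574280104492755 + 71343063206402 = 64428345675525277 → 2772113080130884472/64428345675525277
APPEND 32: p_13 = 32·2772113080130884472 + 110761738094664893 = 88818380302282967997, q_13 = 32·64428345675525277 + 2574280104492755 = 2064281341721301619 → 88818380302282967997/2064281341721301619
APPEND 7: p_14 = 7·88818380302282967997 + 2772113080130884472 = 624500775196111660451, q_14 = 7·2064281341721301619 + 64428345675525277 = 14514397737724636610 → 624500775196111660451/14514397737724636610
APPEND 27: p_15 = 27·624500775196111660451 + 88818380302282967997 = 16950339310597297800174, q_15 = 27·14514397737724636610 + 2064281341721301619 = 393953020260286490089 → 16950339310597297800174/393953020260286490089
APPEND 40: p_16 = 40·16950339310597297800174 + 624500775196111660451 = 678638073199088023667411, q_16 = 40·393953020260286490089 + 14514397737724636610 = 15772635208149184240170 → 678638073199088023667411/15772635208149184240170
APPEND 47: p_17 = 47·678638073199088023667411 + 16950339310597297800174 = 31912939779667734410168491, q_17 = 47·15772635208149184240170 + 393953020260286490089 = 741707807803271945778079 → 31912939779667734410168491/741707807803271945778079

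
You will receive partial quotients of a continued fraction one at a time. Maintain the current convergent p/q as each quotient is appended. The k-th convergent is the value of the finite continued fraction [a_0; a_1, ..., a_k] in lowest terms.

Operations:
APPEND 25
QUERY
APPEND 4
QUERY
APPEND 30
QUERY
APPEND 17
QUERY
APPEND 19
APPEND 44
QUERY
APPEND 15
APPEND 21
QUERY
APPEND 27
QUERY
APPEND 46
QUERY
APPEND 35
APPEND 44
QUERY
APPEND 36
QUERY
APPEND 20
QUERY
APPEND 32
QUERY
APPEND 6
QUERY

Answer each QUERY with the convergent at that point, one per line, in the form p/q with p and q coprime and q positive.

APPEND 25: p_0 = 25·1 + 0 = 25, q_0 = 25·0 + 1 = 1 → 25/1
APPEND 4: p_1 = 4·25 + 1 = 101, q_1 = 4·1 + 0 = 4 → 101/4
APPEND 30: p_2 = 30·101 + 25 = 3055, q_2 = 30·4 + 1 = 121 → 3055/121
APPEND 17: p_3 = 17·3055 + 101 = 52036, q_3 = 17·121 + 4 = 2061 → 52036/2061
APPEND 19: p_4 = 19·52036 + 3055 = 991739, q_4 = 19·2061 + 121 = 39280 → 991739/39280
APPEND 44: p_5 = 44·991739 + 52036 = 43688552, q_5 = 44·39280 + 2061 = 1730381 → 43688552/1730381
APPEND 15: p_6 = 15·43688552 + 991739 = 656320019, q_6 = 15·1730381 + 39280 = 25994995 → 656320019/25994995
APPEND 21: p_7 = 21·656320019 + 43688552 = 13826408951, q_7 = 21·25994995 + 1730381 = 547625276 → 13826408951/547625276
APPEND 27: p_8 = 27·13826408951 + 656320019 = 373969361696, q_8 = 27·547625276 + 25994995 = 14811877447 → 373969361696/14811877447
APPEND 46: p_9 = 46·373969361696 + 13826408951 = 17216417046967, q_9 = 46·14811877447 + 547625276 = 681893987838 → 17216417046967/681893987838
APPEND 35: p_10 = 35·17216417046967 + 373969361696 = 602948566005541, q_10 = 35·681893987838 + 14811877447 = 23881101451777 → 602948566005541/23881101451777
APPEND 44: p_11 = 44·602948566005541 + 17216417046967 = 26546953321290771, q_11 = 44·23881101451777 + 681893987838 = 1051450357866026 → 26546953321290771/1051450357866026
APPEND 36: p_12 = 36·26546953321290771 + 602948566005541 = 956293268132473297, q_12 = 36·1051450357866026 + 23881101451777 = 37876093984628713 → 956293268132473297/37876093984628713
APPEND 20: p_13 = 20·956293268132473297 + 26546953321290771 = 19152412315970756711, q_13 = 20·37876093984628713 + 1051450357866026 = 758573330050440286 → 19152412315970756711/758573330050440286
APPEND 32: p_14 = 32·19152412315970756711 + 956293268132473297 = 613833487379196688049, q_14 = 32·758573330050440286 + 37876093984628713 = 24312222655598717865 → 613833487379196688049/24312222655598717865
APPEND 6: p_15 = 6·613833487379196688049 + 19152412315970756711 = 3702153336591150885005, q_15 = 6·24312222655598717865 + 758573330050440286 = 146631909263642747476 → 3702153336591150885005/146631909263642747476

25/1
101/4
3055/121
52036/2061
43688552/1730381
13826408951/547625276
373969361696/14811877447
17216417046967/681893987838
26546953321290771/1051450357866026
956293268132473297/37876093984628713
19152412315970756711/758573330050440286
613833487379196688049/24312222655598717865
3702153336591150885005/146631909263642747476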